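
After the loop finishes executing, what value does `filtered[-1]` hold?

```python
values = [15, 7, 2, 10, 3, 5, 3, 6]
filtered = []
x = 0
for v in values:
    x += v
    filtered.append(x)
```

Let's trace through this code step by step.

Initialize: values = [15, 7, 2, 10, 3, 5, 3, 6]
Initialize: filtered = []
Initialize: x = 0
Entering loop: for v in values:
After iteration 1: v = 15, filtered = [15], x = 15
After iteration 2: v = 7, filtered = [15, 22], x = 22
After iteration 3: v = 2, filtered = [15, 22, 24], x = 24
After iteration 4: v = 10, filtered = [15, 22, 24, 34], x = 34
After iteration 5: v = 3, filtered = [15, 22, 24, 34, 37], x = 37
After iteration 6: v = 5, filtered = [15, 22, 24, 34, 37, 42], x = 42
After iteration 7: v = 3, filtered = [15, 22, 24, 34, 37, 42, 45], x = 45
After iteration 8: v = 6, filtered = [15, 22, 24, 34, 37, 42, 45, 51], x = 51
Loop ends.
filtered[-1] = 51

Final answer: 51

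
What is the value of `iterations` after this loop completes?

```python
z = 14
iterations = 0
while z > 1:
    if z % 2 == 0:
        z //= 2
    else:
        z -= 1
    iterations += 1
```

Let's trace through this code step by step.

Initialize: z = 14
Initialize: iterations = 0
Entering loop: while z > 1:
After iteration 1: z = 7, iterations = 1
After iteration 2: z = 6, iterations = 2
After iteration 3: z = 3, iterations = 3
After iteration 4: z = 2, iterations = 4
After iteration 5: z = 1, iterations = 5
Loop ends.

Final answer: 5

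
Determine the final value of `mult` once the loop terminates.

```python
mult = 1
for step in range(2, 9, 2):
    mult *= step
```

Let's trace through this code step by step.

Initialize: mult = 1
Entering loop: for step in range(2, 9, 2):
After iteration 1: step = 2, mult = 2
After iteration 2: step = 4, mult = 8
After iteration 3: step = 6, mult = 48
After iteration 4: step = 8, mult = 384
Loop ends.

Final answer: 384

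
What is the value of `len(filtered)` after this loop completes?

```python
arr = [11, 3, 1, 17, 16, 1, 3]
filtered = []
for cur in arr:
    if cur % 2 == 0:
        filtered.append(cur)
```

Let's trace through this code step by step.

Initialize: arr = [11, 3, 1, 17, 16, 1, 3]
Initialize: filtered = []
Entering loop: for cur in arr:
After iteration 1: cur = 11, filtered = []
After iteration 2: cur = 3, filtered = []
After iteration 3: cur = 1, filtered = []
After iteration 4: cur = 17, filtered = []
After iteration 5: cur = 16, filtered = [16]
After iteration 6: cur = 1, filtered = [16]
After iteration 7: cur = 3, filtered = [16]
Loop ends.
len(filtered) = 1

Final answer: 1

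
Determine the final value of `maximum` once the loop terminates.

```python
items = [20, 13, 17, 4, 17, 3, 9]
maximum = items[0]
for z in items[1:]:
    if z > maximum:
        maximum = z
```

Let's trace through this code step by step.

Initialize: items = [20, 13, 17, 4, 17, 3, 9]
Initialize: maximum = 20
Entering loop: for z in items[1:]:
After iteration 1: z = 13, maximum = 20
After iteration 2: z = 17, maximum = 20
After iteration 3: z = 4, maximum = 20
After iteration 4: z = 17, maximum = 20
After iteration 5: z = 3, maximum = 20
After iteration 6: z = 9, maximum = 20
Loop ends.

Final answer: 20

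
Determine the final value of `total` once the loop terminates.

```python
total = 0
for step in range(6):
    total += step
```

Let's trace through this code step by step.

Initialize: total = 0
Entering loop: for step in range(6):
After iteration 1: step = 0, total = 0
After iteration 2: step = 1, total = 1
After iteration 3: step = 2, total = 3
After iteration 4: step = 3, total = 6
After iteration 5: step = 4, total = 10
After iteration 6: step = 5, total = 15
Loop ends.

Final answer: 15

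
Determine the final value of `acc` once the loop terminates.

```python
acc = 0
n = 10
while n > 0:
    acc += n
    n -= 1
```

Let's trace through this code step by step.

Initialize: acc = 0
Initialize: n = 10
Entering loop: while n > 0:
After iteration 1: acc = 10, n = 9
After iteration 2: acc = 19, n = 8
After iteration 3: acc = 27, n = 7
After iteration 4: acc = 34, n = 6
After iteration 5: acc = 40, n = 5
After iteration 6: acc = 45, n = 4
After iteration 7: acc = 49, n = 3
After iteration 8: acc = 52, n = 2
After iteration 9: acc = 54, n = 1
After iteration 10: acc = 55, n = 0
Loop ends.

Final answer: 55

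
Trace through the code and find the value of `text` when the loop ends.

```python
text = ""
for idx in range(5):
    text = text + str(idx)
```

Let's trace through this code step by step.

Initialize: text = ''
Entering loop: for idx in range(5):
After iteration 1: idx = 0, text = '0'
After iteration 2: idx = 1, text = '01'
After iteration 3: idx = 2, text = '012'
After iteration 4: idx = 3, text = '0123'
After iteration 5: idx = 4, text = '01234'
Loop ends.

Final answer: '01234'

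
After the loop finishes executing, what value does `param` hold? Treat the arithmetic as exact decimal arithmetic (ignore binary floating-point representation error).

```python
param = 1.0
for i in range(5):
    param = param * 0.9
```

Let's trace through this code step by step.

Initialize: param = 1.0
Entering loop: for i in range(5):
After iteration 1: i = 0, param = 0.9
After iteration 2: i = 1, param = 0.81
After iteration 3: i = 2, param = 0.729
After iteration 4: i = 3, param = 0.6561
After iteration 5: i = 4, param = 0.59049
Loop ends.

Final answer: 0.59049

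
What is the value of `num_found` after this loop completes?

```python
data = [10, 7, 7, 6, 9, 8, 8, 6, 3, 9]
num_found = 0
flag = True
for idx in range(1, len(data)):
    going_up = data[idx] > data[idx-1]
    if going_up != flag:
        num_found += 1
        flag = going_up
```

Let's trace through this code step by step.

Initialize: data = [10, 7, 7, 6, 9, 8, 8, 6, 3, 9]
Initialize: num_found = 0
Initialize: flag = True
Entering loop: for idx in range(1, len(data)):
After iteration 1: idx = 1, num_found = 1, flag = False, going_up = False
After iteration 2: idx = 2, num_found = 1, flag = False, going_up = False
After iteration 3: idx = 3, num_found = 1, flag = False, going_up = False
After iteration 4: idx = 4, num_found = 2, flag = True, going_up = True
After iteration 5: idx = 5, num_found = 3, flag = False, going_up = False
After iteration 6: idx = 6, num_found = 3, flag = False, going_up = False
After iteration 7: idx = 7, num_found = 3, flag = False, going_up = False
After iteration 8: idx = 8, num_found = 3, flag = False, going_up = False
After iteration 9: idx = 9, num_found = 4, flag = True, going_up = True
Loop ends.

Final answer: 4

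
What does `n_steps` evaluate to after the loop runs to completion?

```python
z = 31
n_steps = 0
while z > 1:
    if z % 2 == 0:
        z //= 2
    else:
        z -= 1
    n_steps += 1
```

Let's trace through this code step by step.

Initialize: z = 31
Initialize: n_steps = 0
Entering loop: while z > 1:
After iteration 1: z = 30, n_steps = 1
After iteration 2: z = 15, n_steps = 2
After iteration 3: z = 14, n_steps = 3
After iteration 4: z = 7, n_steps = 4
After iteration 5: z = 6, n_steps = 5
After iteration 6: z = 3, n_steps = 6
After iteration 7: z = 2, n_steps = 7
After iteration 8: z = 1, n_steps = 8
Loop ends.

Final answer: 8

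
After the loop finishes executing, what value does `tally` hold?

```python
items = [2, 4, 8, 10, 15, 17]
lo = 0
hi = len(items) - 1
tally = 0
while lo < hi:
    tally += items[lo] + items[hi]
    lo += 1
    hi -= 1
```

Let's trace through this code step by step.

Initialize: items = [2, 4, 8, 10, 15, 17]
Initialize: lo = 0
Initialize: hi = 5
Initialize: tally = 0
Entering loop: while lo < hi:
After iteration 1: lo = 1, hi = 4, tally = 19
After iteration 2: lo = 2, hi = 3, tally = 38
After iteration 3: lo = 3, hi = 2, tally = 56
Loop ends.

Final answer: 56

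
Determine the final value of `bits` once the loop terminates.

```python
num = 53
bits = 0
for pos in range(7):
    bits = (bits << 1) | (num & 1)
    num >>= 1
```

Let's trace through this code step by step.

Initialize: num = 53
Initialize: bits = 0
Entering loop: for pos in range(7):
After iteration 1: pos = 0, num = 26, bits = 1
After iteration 2: pos = 1, num = 13, bits = 2
After iteration 3: pos = 2, num = 6, bits = 5
After iteration 4: pos = 3, num = 3, bits = 10
After iteration 5: pos = 4, num = 1, bits = 21
After iteration 6: pos = 5, num = 0, bits = 43
After iteration 7: pos = 6, num = 0, bits = 86
Loop ends.

Final answer: 86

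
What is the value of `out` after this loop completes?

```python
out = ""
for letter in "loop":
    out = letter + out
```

Let's trace through this code step by step.

Initialize: out = ''
Entering loop: for letter in "loop":
After iteration 1: letter = 'l', out = 'l'
After iteration 2: letter = 'o', out = 'ol'
After iteration 3: letter = 'o', out = 'ool'
After iteration 4: letter = 'p', out = 'pool'
Loop ends.

Final answer: 'pool'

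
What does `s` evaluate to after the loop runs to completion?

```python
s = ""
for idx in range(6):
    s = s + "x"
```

Let's trace through this code step by step.

Initialize: s = ''
Entering loop: for idx in range(6):
After iteration 1: idx = 0, s = 'x'
After iteration 2: idx = 1, s = 'xx'
After iteration 3: idx = 2, s = 'xxx'
After iteration 4: idx = 3, s = 'xxxx'
After iteration 5: idx = 4, s = 'xxxxx'
After iteration 6: idx = 5, s = 'xxxxxx'
Loop ends.

Final answer: 'xxxxxx'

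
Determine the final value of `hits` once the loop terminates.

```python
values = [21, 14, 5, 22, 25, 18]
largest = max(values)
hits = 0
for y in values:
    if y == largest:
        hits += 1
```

Let's trace through this code step by step.

Initialize: values = [21, 14, 5, 22, 25, 18]
Initialize: largest = 25
Initialize: hits = 0
Entering loop: for y in values:
After iteration 1: y = 21, hits = 0
After iteration 2: y = 14, hits = 0
After iteration 3: y = 5, hits = 0
After iteration 4: y = 22, hits = 0
After iteration 5: y = 25, hits = 1
After iteration 6: y = 18, hits = 1
Loop ends.

Final answer: 1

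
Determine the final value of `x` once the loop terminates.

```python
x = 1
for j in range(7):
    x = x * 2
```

Let's trace through this code step by step.

Initialize: x = 1
Entering loop: for j in range(7):
After iteration 1: j = 0, x = 2
After iteration 2: j = 1, x = 4
After iteration 3: j = 2, x = 8
After iteration 4: j = 3, x = 16
After iteration 5: j = 4, x = 32
After iteration 6: j = 5, x = 64
After iteration 7: j = 6, x = 128
Loop ends.

Final answer: 128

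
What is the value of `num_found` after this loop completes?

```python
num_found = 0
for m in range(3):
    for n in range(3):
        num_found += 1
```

Let's trace through this code step by step.

Initialize: num_found = 0
Entering loop: for m in range(3):
After iteration 1: m = 0, num_found = 3
After iteration 2: m = 1, num_found = 6
After iteration 3: m = 2, num_found = 9
Loop ends.

Final answer: 9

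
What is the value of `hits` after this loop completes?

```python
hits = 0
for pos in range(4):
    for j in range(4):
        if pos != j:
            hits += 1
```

Let's trace through this code step by step.

Initialize: hits = 0
Entering loop: for pos in range(4):
After iteration 1: pos = 0, hits = 3
After iteration 2: pos = 1, hits = 6
After iteration 3: pos = 2, hits = 9
After iteration 4: pos = 3, hits = 12
Loop ends.

Final answer: 12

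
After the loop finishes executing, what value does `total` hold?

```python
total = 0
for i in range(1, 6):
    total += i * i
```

Let's trace through this code step by step.

Initialize: total = 0
Entering loop: for i in range(1, 6):
After iteration 1: i = 1, total = 1
After iteration 2: i = 2, total = 5
After iteration 3: i = 3, total = 14
After iteration 4: i = 4, total = 30
After iteration 5: i = 5, total = 55
Loop ends.

Final answer: 55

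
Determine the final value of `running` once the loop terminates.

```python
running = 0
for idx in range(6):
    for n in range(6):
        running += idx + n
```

Let's trace through this code step by step.

Initialize: running = 0
Entering loop: for idx in range(6):
After iteration 1: idx = 0, running = 15
After iteration 2: idx = 1, running = 36
After iteration 3: idx = 2, running = 63
After iteration 4: idx = 3, running = 96
After iteration 5: idx = 4, running = 135
After iteration 6: idx = 5, running = 180
Loop ends.

Final answer: 180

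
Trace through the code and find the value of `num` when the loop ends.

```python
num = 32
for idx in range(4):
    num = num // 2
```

Let's trace through this code step by step.

Initialize: num = 32
Entering loop: for idx in range(4):
After iteration 1: idx = 0, num = 16
After iteration 2: idx = 1, num = 8
After iteration 3: idx = 2, num = 4
After iteration 4: idx = 3, num = 2
Loop ends.

Final answer: 2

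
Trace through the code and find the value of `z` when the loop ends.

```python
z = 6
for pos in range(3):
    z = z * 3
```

Let's trace through this code step by step.

Initialize: z = 6
Entering loop: for pos in range(3):
After iteration 1: pos = 0, z = 18
After iteration 2: pos = 1, z = 54
After iteration 3: pos = 2, z = 162
Loop ends.

Final answer: 162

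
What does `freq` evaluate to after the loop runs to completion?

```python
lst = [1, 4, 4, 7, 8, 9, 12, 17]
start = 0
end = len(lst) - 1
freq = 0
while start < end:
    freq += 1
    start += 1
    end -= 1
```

Let's trace through this code step by step.

Initialize: lst = [1, 4, 4, 7, 8, 9, 12, 17]
Initialize: start = 0
Initialize: end = 7
Initialize: freq = 0
Entering loop: while start < end:
After iteration 1: start = 1, end = 6, freq = 1
After iteration 2: start = 2, end = 5, freq = 2
After iteration 3: start = 3, end = 4, freq = 3
After iteration 4: start = 4, end = 3, freq = 4
Loop ends.

Final answer: 4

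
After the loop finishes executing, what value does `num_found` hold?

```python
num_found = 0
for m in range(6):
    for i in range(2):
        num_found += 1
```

Let's trace through this code step by step.

Initialize: num_found = 0
Entering loop: for m in range(6):
After iteration 1: m = 0, num_found = 2
After iteration 2: m = 1, num_found = 4
After iteration 3: m = 2, num_found = 6
After iteration 4: m = 3, num_found = 8
After iteration 5: m = 4, num_found = 10
After iteration 6: m = 5, num_found = 12
Loop ends.

Final answer: 12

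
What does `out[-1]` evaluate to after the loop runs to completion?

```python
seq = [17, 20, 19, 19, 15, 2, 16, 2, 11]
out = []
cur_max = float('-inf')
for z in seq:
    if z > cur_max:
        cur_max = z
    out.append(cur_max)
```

Let's trace through this code step by step.

Initialize: seq = [17, 20, 19, 19, 15, 2, 16, 2, 11]
Initialize: out = []
Initialize: cur_max = -inf
Entering loop: for z in seq:
After iteration 1: z = 17, out = [17], cur_max = 17
After iteration 2: z = 20, out = [17, 20], cur_max = 20
After iteration 3: z = 19, out = [17, 20, 20], cur_max = 20
After iteration 4: z = 19, out = [17, 20, 20, 20], cur_max = 20
After iteration 5: z = 15, out = [17, 20, 20, 20, 20], cur_max = 20
After iteration 6: z = 2, out = [17, 20, 20, 20, 20, 20], cur_max = 20
After iteration 7: z = 16, out = [17, 20, 20, 20, 20, 20, 20], cur_max = 20
After iteration 8: z = 2, out = [17, 20, 20, 20, 20, 20, 20, 20], cur_max = 20
After iteration 9: z = 11, out = [17, 20, 20, 20, 20, 20, 20, 20, 20], cur_max = 20
Loop ends.
out[-1] = 20

Final answer: 20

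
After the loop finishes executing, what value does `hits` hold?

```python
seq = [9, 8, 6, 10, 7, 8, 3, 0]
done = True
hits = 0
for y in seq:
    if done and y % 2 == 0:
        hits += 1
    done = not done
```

Let's trace through this code step by step.

Initialize: seq = [9, 8, 6, 10, 7, 8, 3, 0]
Initialize: done = True
Initialize: hits = 0
Entering loop: for y in seq:
After iteration 1: y = 9, done = False, hits = 0
After iteration 2: y = 8, done = True, hits = 0
After iteration 3: y = 6, done = False, hits = 1
After iteration 4: y = 10, done = True, hits = 1
After iteration 5: y = 7, done = False, hits = 1
After iteration 6: y = 8, done = True, hits = 1
After iteration 7: y = 3, done = False, hits = 1
After iteration 8: y = 0, done = True, hits = 1
Loop ends.

Final answer: 1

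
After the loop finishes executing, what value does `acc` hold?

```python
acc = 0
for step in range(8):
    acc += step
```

Let's trace through this code step by step.

Initialize: acc = 0
Entering loop: for step in range(8):
After iteration 1: step = 0, acc = 0
After iteration 2: step = 1, acc = 1
After iteration 3: step = 2, acc = 3
After iteration 4: step = 3, acc = 6
After iteration 5: step = 4, acc = 10
After iteration 6: step = 5, acc = 15
After iteration 7: step = 6, acc = 21
After iteration 8: step = 7, acc = 28
Loop ends.

Final answer: 28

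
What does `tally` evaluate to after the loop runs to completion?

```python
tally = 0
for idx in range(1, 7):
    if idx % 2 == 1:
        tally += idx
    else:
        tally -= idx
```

Let's trace through this code step by step.

Initialize: tally = 0
Entering loop: for idx in range(1, 7):
After iteration 1: idx = 1, tally = 1
After iteration 2: idx = 2, tally = -1
After iteration 3: idx = 3, tally = 2
After iteration 4: idx = 4, tally = -2
After iteration 5: idx = 5, tally = 3
After iteration 6: idx = 6, tally = -3
Loop ends.

Final answer: -3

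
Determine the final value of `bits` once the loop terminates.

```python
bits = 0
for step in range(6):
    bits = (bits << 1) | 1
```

Let's trace through this code step by step.

Initialize: bits = 0
Entering loop: for step in range(6):
After iteration 1: step = 0, bits = 1
After iteration 2: step = 1, bits = 3
After iteration 3: step = 2, bits = 7
After iteration 4: step = 3, bits = 15
After iteration 5: step = 4, bits = 31
After iteration 6: step = 5, bits = 63
Loop ends.

Final answer: 63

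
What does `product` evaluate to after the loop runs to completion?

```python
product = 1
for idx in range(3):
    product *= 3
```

Let's trace through this code step by step.

Initialize: product = 1
Entering loop: for idx in range(3):
After iteration 1: idx = 0, product = 3
After iteration 2: idx = 1, product = 9
After iteration 3: idx = 2, product = 27
Loop ends.

Final answer: 27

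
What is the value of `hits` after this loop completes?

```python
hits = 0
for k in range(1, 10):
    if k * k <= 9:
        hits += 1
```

Let's trace through this code step by step.

Initialize: hits = 0
Entering loop: for k in range(1, 10):
After iteration 1: k = 1, hits = 1
After iteration 2: k = 2, hits = 2
After iteration 3: k = 3, hits = 3
After iteration 4: k = 4, hits = 3
After iteration 5: k = 5, hits = 3
After iteration 6: k = 6, hits = 3
After iteration 7: k = 7, hits = 3
After iteration 8: k = 8, hits = 3
After iteration 9: k = 9, hits = 3
Loop ends.

Final answer: 3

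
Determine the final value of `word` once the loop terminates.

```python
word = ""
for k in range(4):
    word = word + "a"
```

Let's trace through this code step by step.

Initialize: word = ''
Entering loop: for k in range(4):
After iteration 1: k = 0, word = 'a'
After iteration 2: k = 1, word = 'aa'
After iteration 3: k = 2, word = 'aaa'
After iteration 4: k = 3, word = 'aaaa'
Loop ends.

Final answer: 'aaaa'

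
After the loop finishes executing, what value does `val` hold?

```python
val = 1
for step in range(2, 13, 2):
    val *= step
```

Let's trace through this code step by step.

Initialize: val = 1
Entering loop: for step in range(2, 13, 2):
After iteration 1: step = 2, val = 2
After iteration 2: step = 4, val = 8
After iteration 3: step = 6, val = 48
After iteration 4: step = 8, val = 384
After iteration 5: step = 10, val = 3840
After iteration 6: step = 12, val = 46080
Loop ends.

Final answer: 46080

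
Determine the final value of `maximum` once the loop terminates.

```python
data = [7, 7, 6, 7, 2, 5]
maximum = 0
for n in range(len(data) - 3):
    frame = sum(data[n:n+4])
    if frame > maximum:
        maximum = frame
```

Let's trace through this code step by step.

Initialize: data = [7, 7, 6, 7, 2, 5]
Initialize: maximum = 0
Entering loop: for n in range(len(data) - 3):
After iteration 1: n = 0, maximum = 27, frame = 27
After iteration 2: n = 1, maximum = 27, frame = 22
After iteration 3: n = 2, maximum = 27, frame = 20
Loop ends.

Final answer: 27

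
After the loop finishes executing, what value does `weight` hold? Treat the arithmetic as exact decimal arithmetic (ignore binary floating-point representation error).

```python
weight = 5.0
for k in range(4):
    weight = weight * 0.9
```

Let's trace through this code step by step.

Initialize: weight = 5.0
Entering loop: for k in range(4):
After iteration 1: k = 0, weight = 4.5
After iteration 2: k = 1, weight = 4.05
After iteration 3: k = 2, weight = 3.645
After iteration 4: k = 3, weight = 3.2805
Loop ends.

Final answer: 3.2805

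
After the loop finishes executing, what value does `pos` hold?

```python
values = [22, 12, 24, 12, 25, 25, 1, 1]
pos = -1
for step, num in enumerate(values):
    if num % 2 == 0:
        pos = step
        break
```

Let's trace through this code step by step.

Initialize: values = [22, 12, 24, 12, 25, 25, 1, 1]
Initialize: pos = -1
Entering loop: for step, num in enumerate(values):
After iteration 1: step = 0, num = 22, pos = 0
Loop ends.

Final answer: 0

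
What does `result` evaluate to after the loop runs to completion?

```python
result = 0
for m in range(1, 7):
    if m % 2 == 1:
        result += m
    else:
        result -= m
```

Let's trace through this code step by step.

Initialize: result = 0
Entering loop: for m in range(1, 7):
After iteration 1: m = 1, result = 1
After iteration 2: m = 2, result = -1
After iteration 3: m = 3, result = 2
After iteration 4: m = 4, result = -2
After iteration 5: m = 5, result = 3
After iteration 6: m = 6, result = -3
Loop ends.

Final answer: -3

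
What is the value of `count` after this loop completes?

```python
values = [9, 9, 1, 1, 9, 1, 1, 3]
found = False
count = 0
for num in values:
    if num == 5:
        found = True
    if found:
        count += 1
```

Let's trace through this code step by step.

Initialize: values = [9, 9, 1, 1, 9, 1, 1, 3]
Initialize: found = False
Initialize: count = 0
Entering loop: for num in values:
After iteration 1: num = 9, count = 0
After iteration 2: num = 9, count = 0
After iteration 3: num = 1, count = 0
After iteration 4: num = 1, count = 0
After iteration 5: num = 9, count = 0
After iteration 6: num = 1, count = 0
After iteration 7: num = 1, count = 0
After iteration 8: num = 3, count = 0
Loop ends.

Final answer: 0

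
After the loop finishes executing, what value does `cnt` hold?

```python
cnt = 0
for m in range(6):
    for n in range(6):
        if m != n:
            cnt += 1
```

Let's trace through this code step by step.

Initialize: cnt = 0
Entering loop: for m in range(6):
After iteration 1: m = 0, cnt = 5
After iteration 2: m = 1, cnt = 10
After iteration 3: m = 2, cnt = 15
After iteration 4: m = 3, cnt = 20
After iteration 5: m = 4, cnt = 25
After iteration 6: m = 5, cnt = 30
Loop ends.

Final answer: 30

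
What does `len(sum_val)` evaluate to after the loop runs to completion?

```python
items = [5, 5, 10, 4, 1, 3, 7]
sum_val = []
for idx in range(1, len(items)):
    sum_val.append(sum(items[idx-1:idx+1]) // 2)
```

Let's trace through this code step by step.

Initialize: items = [5, 5, 10, 4, 1, 3, 7]
Initialize: sum_val = []
Entering loop: for idx in range(1, len(items)):
After iteration 1: idx = 1, sum_val = [5]
After iteration 2: idx = 2, sum_val = [5, 7]
After iteration 3: idx = 3, sum_val = [5, 7, 7]
After iteration 4: idx = 4, sum_val = [5, 7, 7, 2]
After iteration 5: idx = 5, sum_val = [5, 7, 7, 2, 2]
After iteration 6: idx = 6, sum_val = [5, 7, 7, 2, 2, 5]
Loop ends.
len(sum_val) = 6

Final answer: 6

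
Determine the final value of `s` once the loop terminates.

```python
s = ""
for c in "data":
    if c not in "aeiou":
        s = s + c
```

Let's trace through this code step by step.

Initialize: s = ''
Entering loop: for c in "data":
After iteration 1: c = 'd', s = 'd'
After iteration 2: c = 'a', s = 'd'
After iteration 3: c = 't', s = 'dt'
After iteration 4: c = 'a', s = 'dt'
Loop ends.

Final answer: 'dt'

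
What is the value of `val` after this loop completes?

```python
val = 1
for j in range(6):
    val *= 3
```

Let's trace through this code step by step.

Initialize: val = 1
Entering loop: for j in range(6):
After iteration 1: j = 0, val = 3
After iteration 2: j = 1, val = 9
After iteration 3: j = 2, val = 27
After iteration 4: j = 3, val = 81
After iteration 5: j = 4, val = 243
After iteration 6: j = 5, val = 729
Loop ends.

Final answer: 729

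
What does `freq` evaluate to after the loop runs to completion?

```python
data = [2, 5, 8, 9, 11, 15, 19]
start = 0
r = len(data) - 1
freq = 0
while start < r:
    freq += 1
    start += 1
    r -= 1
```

Let's trace through this code step by step.

Initialize: data = [2, 5, 8, 9, 11, 15, 19]
Initialize: start = 0
Initialize: r = 6
Initialize: freq = 0
Entering loop: while start < r:
After iteration 1: start = 1, r = 5, freq = 1
After iteration 2: start = 2, r = 4, freq = 2
After iteration 3: start = 3, r = 3, freq = 3
Loop ends.

Final answer: 3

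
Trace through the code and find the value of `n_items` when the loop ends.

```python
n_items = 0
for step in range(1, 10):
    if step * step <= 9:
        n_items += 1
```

Let's trace through this code step by step.

Initialize: n_items = 0
Entering loop: for step in range(1, 10):
After iteration 1: step = 1, n_items = 1
After iteration 2: step = 2, n_items = 2
After iteration 3: step = 3, n_items = 3
After iteration 4: step = 4, n_items = 3
After iteration 5: step = 5, n_items = 3
After iteration 6: step = 6, n_items = 3
After iteration 7: step = 7, n_items = 3
After iteration 8: step = 8, n_items = 3
After iteration 9: step = 9, n_items = 3
Loop ends.

Final answer: 3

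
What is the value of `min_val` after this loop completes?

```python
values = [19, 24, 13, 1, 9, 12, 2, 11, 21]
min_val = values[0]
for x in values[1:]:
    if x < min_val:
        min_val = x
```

Let's trace through this code step by step.

Initialize: values = [19, 24, 13, 1, 9, 12, 2, 11, 21]
Initialize: min_val = 19
Entering loop: for x in values[1:]:
After iteration 1: x = 24, min_val = 19
After iteration 2: x = 13, min_val = 13
After iteration 3: x = 1, min_val = 1
After iteration 4: x = 9, min_val = 1
After iteration 5: x = 12, min_val = 1
After iteration 6: x = 2, min_val = 1
After iteration 7: x = 11, min_val = 1
After iteration 8: x = 21, min_val = 1
Loop ends.

Final answer: 1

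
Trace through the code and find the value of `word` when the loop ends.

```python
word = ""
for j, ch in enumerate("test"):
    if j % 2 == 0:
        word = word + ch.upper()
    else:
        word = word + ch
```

Let's trace through this code step by step.

Initialize: word = ''
Entering loop: for j, ch in enumerate("test"):
After iteration 1: j = 0, ch = 't', word = 'T'
After iteration 2: j = 1, ch = 'e', word = 'Te'
After iteration 3: j = 2, ch = 's', word = 'TeS'
After iteration 4: j = 3, ch = 't', word = 'TeSt'
Loop ends.

Final answer: 'TeSt'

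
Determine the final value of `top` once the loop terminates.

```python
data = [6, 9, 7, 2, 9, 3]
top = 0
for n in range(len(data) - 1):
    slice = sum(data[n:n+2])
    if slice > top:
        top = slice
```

Let's trace through this code step by step.

Initialize: data = [6, 9, 7, 2, 9, 3]
Initialize: top = 0
Entering loop: for n in range(len(data) - 1):
After iteration 1: n = 0, top = 15, slice = 15
After iteration 2: n = 1, top = 16, slice = 16
After iteration 3: n = 2, top = 16, slice = 9
After iteration 4: n = 3, top = 16, slice = 11
After iteration 5: n = 4, top = 16, slice = 12
Loop ends.

Final answer: 16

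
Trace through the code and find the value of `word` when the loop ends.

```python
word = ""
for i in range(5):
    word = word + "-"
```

Let's trace through this code step by step.

Initialize: word = ''
Entering loop: for i in range(5):
After iteration 1: i = 0, word = '-'
After iteration 2: i = 1, word = '--'
After iteration 3: i = 2, word = '---'
After iteration 4: i = 3, word = '----'
After iteration 5: i = 4, word = '-----'
Loop ends.

Final answer: '-----'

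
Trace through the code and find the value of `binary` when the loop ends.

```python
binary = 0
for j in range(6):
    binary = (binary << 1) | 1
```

Let's trace through this code step by step.

Initialize: binary = 0
Entering loop: for j in range(6):
After iteration 1: j = 0, binary = 1
After iteration 2: j = 1, binary = 3
After iteration 3: j = 2, binary = 7
After iteration 4: j = 3, binary = 15
After iteration 5: j = 4, binary = 31
After iteration 6: j = 5, binary = 63
Loop ends.

Final answer: 63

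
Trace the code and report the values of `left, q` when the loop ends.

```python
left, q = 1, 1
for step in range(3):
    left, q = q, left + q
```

Let's trace through this code step by step.

Initialize: left = 1
Initialize: q = 1
Entering loop: for step in range(3):
After iteration 1: step = 0, left = 1, q = 2
After iteration 2: step = 1, left = 2, q = 3
After iteration 3: step = 2, left = 3, q = 5
Loop ends.

Final answer: 3, 5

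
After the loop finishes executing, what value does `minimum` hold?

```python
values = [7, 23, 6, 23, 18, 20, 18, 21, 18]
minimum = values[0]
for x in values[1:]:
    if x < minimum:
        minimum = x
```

Let's trace through this code step by step.

Initialize: values = [7, 23, 6, 23, 18, 20, 18, 21, 18]
Initialize: minimum = 7
Entering loop: for x in values[1:]:
After iteration 1: x = 23, minimum = 7
After iteration 2: x = 6, minimum = 6
After iteration 3: x = 23, minimum = 6
After iteration 4: x = 18, minimum = 6
After iteration 5: x = 20, minimum = 6
After iteration 6: x = 18, minimum = 6
After iteration 7: x = 21, minimum = 6
After iteration 8: x = 18, minimum = 6
Loop ends.

Final answer: 6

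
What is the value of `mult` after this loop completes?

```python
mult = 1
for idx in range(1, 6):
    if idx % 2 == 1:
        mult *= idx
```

Let's trace through this code step by step.

Initialize: mult = 1
Entering loop: for idx in range(1, 6):
After iteration 1: idx = 1, mult = 1
After iteration 2: idx = 2, mult = 1
After iteration 3: idx = 3, mult = 3
After iteration 4: idx = 4, mult = 3
After iteration 5: idx = 5, mult = 15
Loop ends.

Final answer: 15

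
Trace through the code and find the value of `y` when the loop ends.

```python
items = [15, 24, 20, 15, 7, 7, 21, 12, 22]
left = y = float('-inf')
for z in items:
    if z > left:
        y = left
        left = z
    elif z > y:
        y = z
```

Let's trace through this code step by step.

Initialize: items = [15, 24, 20, 15, 7, 7, 21, 12, 22]
Initialize: left = -inf
Initialize: y = -inf
Entering loop: for z in items:
After iteration 1: z = 15, left = 15, y = -inf
After iteration 2: z = 24, left = 24, y = 15
After iteration 3: z = 20, left = 24, y = 20
After iteration 4: z = 15, left = 24, y = 20
After iteration 5: z = 7, left = 24, y = 20
After iteration 6: z = 7, left = 24, y = 20
After iteration 7: z = 21, left = 24, y = 21
After iteration 8: z = 12, left = 24, y = 21
After iteration 9: z = 22, left = 24, y = 22
Loop ends.

Final answer: 22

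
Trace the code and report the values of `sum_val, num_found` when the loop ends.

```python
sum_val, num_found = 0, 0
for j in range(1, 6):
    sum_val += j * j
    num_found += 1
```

Let's trace through this code step by step.

Initialize: sum_val = 0
Initialize: num_found = 0
Entering loop: for j in range(1, 6):
After iteration 1: j = 1, sum_val = 1, num_found = 1
After iteration 2: j = 2, sum_val = 5, num_found = 2
After iteration 3: j = 3, sum_val = 14, num_found = 3
After iteration 4: j = 4, sum_val = 30, num_found = 4
After iteration 5: j = 5, sum_val = 55, num_found = 5
Loop ends.

Final answer: 55, 5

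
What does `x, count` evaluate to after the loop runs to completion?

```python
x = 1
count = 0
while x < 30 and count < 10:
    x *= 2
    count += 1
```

Let's trace through this code step by step.

Initialize: x = 1
Initialize: count = 0
Entering loop: while x < 30 and count < 10:
After iteration 1: x = 2, count = 1
After iteration 2: x = 4, count = 2
After iteration 3: x = 8, count = 3
After iteration 4: x = 16, count = 4
After iteration 5: x = 32, count = 5
Loop ends.

Final answer: 32, 5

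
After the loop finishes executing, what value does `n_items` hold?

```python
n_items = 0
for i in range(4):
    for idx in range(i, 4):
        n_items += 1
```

Let's trace through this code step by step.

Initialize: n_items = 0
Entering loop: for i in range(4):
After iteration 1: i = 0, n_items = 4
After iteration 2: i = 1, n_items = 7
After iteration 3: i = 2, n_items = 9
After iteration 4: i = 3, n_items = 10
Loop ends.

Final answer: 10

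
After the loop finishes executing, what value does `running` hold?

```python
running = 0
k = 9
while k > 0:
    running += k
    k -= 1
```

Let's trace through this code step by step.

Initialize: running = 0
Initialize: k = 9
Entering loop: while k > 0:
After iteration 1: running = 9, k = 8
After iteration 2: running = 17, k = 7
After iteration 3: running = 24, k = 6
After iteration 4: running = 30, k = 5
After iteration 5: running = 35, k = 4
After iteration 6: running = 39, k = 3
After iteration 7: running = 42, k = 2
After iteration 8: running = 44, k = 1
After iteration 9: running = 45, k = 0
Loop ends.

Final answer: 45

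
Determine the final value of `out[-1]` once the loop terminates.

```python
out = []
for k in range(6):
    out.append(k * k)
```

Let's trace through this code step by step.

Initialize: out = []
Entering loop: for k in range(6):
After iteration 1: k = 0, out = [0]
After iteration 2: k = 1, out = [0, 1]
After iteration 3: k = 2, out = [0, 1, 4]
After iteration 4: k = 3, out = [0, 1, 4, 9]
After iteration 5: k = 4, out = [0, 1, 4, 9, 16]
After iteration 6: k = 5, out = [0, 1, 4, 9, 16, 25]
Loop ends.
out[-1] = 25

Final answer: 25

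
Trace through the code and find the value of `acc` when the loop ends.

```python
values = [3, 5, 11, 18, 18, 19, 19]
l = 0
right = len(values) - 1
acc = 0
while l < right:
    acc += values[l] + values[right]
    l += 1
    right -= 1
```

Let's trace through this code step by step.

Initialize: values = [3, 5, 11, 18, 18, 19, 19]
Initialize: l = 0
Initialize: right = 6
Initialize: acc = 0
Entering loop: while l < right:
After iteration 1: l = 1, right = 5, acc = 22
After iteration 2: l = 2, right = 4, acc = 46
After iteration 3: l = 3, right = 3, acc = 75
Loop ends.

Final answer: 75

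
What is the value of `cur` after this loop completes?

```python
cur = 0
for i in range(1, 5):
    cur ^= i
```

Let's trace through this code step by step.

Initialize: cur = 0
Entering loop: for i in range(1, 5):
After iteration 1: i = 1, cur = 1
After iteration 2: i = 2, cur = 3
After iteration 3: i = 3, cur = 0
After iteration 4: i = 4, cur = 4
Loop ends.

Final answer: 4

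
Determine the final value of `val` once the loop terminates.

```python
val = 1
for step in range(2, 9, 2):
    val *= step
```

Let's trace through this code step by step.

Initialize: val = 1
Entering loop: for step in range(2, 9, 2):
After iteration 1: step = 2, val = 2
After iteration 2: step = 4, val = 8
After iteration 3: step = 6, val = 48
After iteration 4: step = 8, val = 384
Loop ends.

Final answer: 384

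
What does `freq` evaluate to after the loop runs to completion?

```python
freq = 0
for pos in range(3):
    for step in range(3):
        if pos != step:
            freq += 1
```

Let's trace through this code step by step.

Initialize: freq = 0
Entering loop: for pos in range(3):
After iteration 1: pos = 0, freq = 2
After iteration 2: pos = 1, freq = 4
After iteration 3: pos = 2, freq = 6
Loop ends.

Final answer: 6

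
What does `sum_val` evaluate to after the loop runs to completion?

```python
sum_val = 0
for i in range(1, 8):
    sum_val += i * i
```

Let's trace through this code step by step.

Initialize: sum_val = 0
Entering loop: for i in range(1, 8):
After iteration 1: i = 1, sum_val = 1
After iteration 2: i = 2, sum_val = 5
After iteration 3: i = 3, sum_val = 14
After iteration 4: i = 4, sum_val = 30
After iteration 5: i = 5, sum_val = 55
After iteration 6: i = 6, sum_val = 91
After iteration 7: i = 7, sum_val = 140
Loop ends.

Final answer: 140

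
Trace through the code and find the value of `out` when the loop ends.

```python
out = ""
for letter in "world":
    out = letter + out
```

Let's trace through this code step by step.

Initialize: out = ''
Entering loop: for letter in "world":
After iteration 1: letter = 'w', out = 'w'
After iteration 2: letter = 'o', out = 'ow'
After iteration 3: letter = 'r', out = 'row'
After iteration 4: letter = 'l', out = 'lrow'
After iteration 5: letter = 'd', out = 'dlrow'
Loop ends.

Final answer: 'dlrow'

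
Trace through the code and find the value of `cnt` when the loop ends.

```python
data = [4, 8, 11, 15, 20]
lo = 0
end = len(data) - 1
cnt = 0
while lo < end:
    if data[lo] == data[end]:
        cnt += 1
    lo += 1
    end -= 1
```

Let's trace through this code step by step.

Initialize: data = [4, 8, 11, 15, 20]
Initialize: lo = 0
Initialize: end = 4
Initialize: cnt = 0
Entering loop: while lo < end:
After iteration 1: lo = 1, end = 3, cnt = 0
After iteration 2: lo = 2, end = 2, cnt = 0
Loop ends.

Final answer: 0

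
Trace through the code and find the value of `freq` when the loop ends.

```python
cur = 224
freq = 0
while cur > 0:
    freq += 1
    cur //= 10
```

Let's trace through this code step by step.

Initialize: cur = 224
Initialize: freq = 0
Entering loop: while cur > 0:
After iteration 1: cur = 22, freq = 1
After iteration 2: cur = 2, freq = 2
After iteration 3: cur = 0, freq = 3
Loop ends.

Final answer: 3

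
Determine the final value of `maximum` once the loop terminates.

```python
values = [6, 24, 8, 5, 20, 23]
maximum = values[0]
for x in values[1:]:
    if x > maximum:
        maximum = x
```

Let's trace through this code step by step.

Initialize: values = [6, 24, 8, 5, 20, 23]
Initialize: maximum = 6
Entering loop: for x in values[1:]:
After iteration 1: x = 24, maximum = 24
After iteration 2: x = 8, maximum = 24
After iteration 3: x = 5, maximum = 24
After iteration 4: x = 20, maximum = 24
After iteration 5: x = 23, maximum = 24
Loop ends.

Final answer: 24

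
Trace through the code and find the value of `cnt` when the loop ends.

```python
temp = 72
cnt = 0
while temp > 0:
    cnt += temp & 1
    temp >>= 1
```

Let's trace through this code step by step.

Initialize: temp = 72
Initialize: cnt = 0
Entering loop: while temp > 0:
After iteration 1: temp = 36, cnt = 0
After iteration 2: temp = 18, cnt = 0
After iteration 3: temp = 9, cnt = 0
After iteration 4: temp = 4, cnt = 1
After iteration 5: temp = 2, cnt = 1
After iteration 6: temp = 1, cnt = 1
After iteration 7: temp = 0, cnt = 2
Loop ends.

Final answer: 2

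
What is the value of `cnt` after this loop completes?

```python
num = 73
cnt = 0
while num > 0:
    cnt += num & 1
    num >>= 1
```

Let's trace through this code step by step.

Initialize: num = 73
Initialize: cnt = 0
Entering loop: while num > 0:
After iteration 1: num = 36, cnt = 1
After iteration 2: num = 18, cnt = 1
After iteration 3: num = 9, cnt = 1
After iteration 4: num = 4, cnt = 2
After iteration 5: num = 2, cnt = 2
After iteration 6: num = 1, cnt = 2
After iteration 7: num = 0, cnt = 3
Loop ends.

Final answer: 3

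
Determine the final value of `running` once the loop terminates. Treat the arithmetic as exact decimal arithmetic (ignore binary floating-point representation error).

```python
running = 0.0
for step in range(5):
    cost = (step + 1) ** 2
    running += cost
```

Let's trace through this code step by step.

Initialize: running = 0.0
Entering loop: for step in range(5):
After iteration 1: step = 0, running = 1.0, cost = 1
After iteration 2: step = 1, running = 5.0, cost = 4
After iteration 3: step = 2, running = 14.0, cost = 9
After iteration 4: step = 3, running = 30.0, cost = 16
After iteration 5: step = 4, running = 55.0, cost = 25
Loop ends.

Final answer: 55.0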